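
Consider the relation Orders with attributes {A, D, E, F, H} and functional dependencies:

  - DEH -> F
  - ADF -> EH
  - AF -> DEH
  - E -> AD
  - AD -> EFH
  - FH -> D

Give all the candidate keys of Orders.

{E}⁺: E→AD adds A, D; AD→EFH adds F, H → {A, D, E, F, H}.
{A, D}⁺: AD→EFH adds E, F, H → {A, D, E, F, H}. Minimal: {D}⁺ = {D}; {A}⁺ = {A} — none reach the full schema.
{A, F}⁺: AF→DEH adds D, E, H → {A, D, E, F, H}. Minimal: {F}⁺ = {F}; {A}⁺ = {A} — none reach the full schema.

(E), (A, D), (A, F)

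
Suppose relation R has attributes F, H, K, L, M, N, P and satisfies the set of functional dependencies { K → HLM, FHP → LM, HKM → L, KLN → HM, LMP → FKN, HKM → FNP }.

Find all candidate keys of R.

K, FHP, LMP

{K}⁺: K→HLM adds H, L, M; HKM→FNP adds F, N, P → {F, H, K, L, M, N, P}.
{F, H, P}⁺: FHP→LM adds L, M; LMP→FKN adds K, N → {F, H, K, L, M, N, P}. Minimal: {H, P}⁺ = {H, P}; {F, P}⁺ = {F, P}; {F, H}⁺ = {F, H} — none reach the full schema.
{L, M, P}⁺: LMP→FKN adds F, K, N; K→HLM adds H → {F, H, K, L, M, N, P}. Minimal: {M, P}⁺ = {M, P}; {L, P}⁺ = {L, P}; {L, M}⁺ = {L, M} — none reach the full schema.
Any other superkey contains one of these as a subset, so there are no further candidate keys.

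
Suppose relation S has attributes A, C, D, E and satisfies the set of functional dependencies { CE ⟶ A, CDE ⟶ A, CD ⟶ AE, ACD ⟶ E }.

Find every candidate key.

{C, D}

Attributes C, D never appear on any right-hand side, so every candidate key must contain {C, D}.
{C, D}⁺ = {A, C, D, E}, which is all of the schema, so {C, D} is the only candidate key.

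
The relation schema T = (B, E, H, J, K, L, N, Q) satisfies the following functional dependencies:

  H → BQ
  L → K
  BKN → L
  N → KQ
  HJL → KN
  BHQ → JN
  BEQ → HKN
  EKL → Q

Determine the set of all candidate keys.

Attribute E never appears on the right-hand side of any dependency, so E must belong to every candidate key.
{E}⁺ = {E}, which is not all of the schema, so we must add further attributes.
{E, H}⁺: H→BQ adds B, Q; BHQ→JN adds J, N; BEQ→HKN adds K; BKN→L adds L → {B, E, H, J, K, L, N, Q}. Minimal: {H}⁺ = {B, H, J, K, L, N, Q}; {E}⁺ = {E} — none reach the full schema.
{B, E, L}⁺: L→K adds K; EKL→Q adds Q; BEQ→HKN adds H, N; BHQ→JN adds J → {B, E, H, J, K, L, N, Q}. Minimal: {E, L}⁺ = {E, K, L, Q}; {B, L}⁺ = {B, K, L}; {B, E}⁺ = {B, E} — none reach the full schema.
{B, E, N}⁺: N→KQ adds K, Q; BEQ→HKN adds H; BKN→L adds L; BHQ→JN adds J → {B, E, H, J, K, L, N, Q}. Minimal: {E, N}⁺ = {E, K, N, Q}; {B, N}⁺ = {B, K, L, N, Q}; {B, E}⁺ = {B, E} — none reach the full schema.
{B, E, Q}⁺: BEQ→HKN adds H, K, N; BKN→L adds L; BHQ→JN adds J → {B, E, H, J, K, L, N, Q}. Minimal: {E, Q}⁺ = {E, Q}; {B, Q}⁺ = {B, Q}; {B, E}⁺ = {B, E} — none reach the full schema.

EH, BEL, BEN, BEQ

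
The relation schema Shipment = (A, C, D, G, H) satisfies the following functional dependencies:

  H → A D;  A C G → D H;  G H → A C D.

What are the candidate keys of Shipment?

{G, H}, {A, C, G}

Attribute G never appears on the right-hand side of any dependency, so G must belong to every candidate key.
{G}⁺ = {G}, which is not all of the schema, so we must add further attributes.
{G, H}⁺: H→AD adds A, D; GH→ACD adds C → {A, C, D, G, H}. Minimal: {H}⁺ = {A, D, H}; {G}⁺ = {G} — none reach the full schema.
{A, C, G}⁺: ACG→DH adds D, H → {A, C, D, G, H}. Minimal: {C, G}⁺ = {C, G}; {A, G}⁺ = {A, G}; {A, C}⁺ = {A, C} — none reach the full schema.
Any other superkey contains one of these as a subset, so there are no further candidate keys.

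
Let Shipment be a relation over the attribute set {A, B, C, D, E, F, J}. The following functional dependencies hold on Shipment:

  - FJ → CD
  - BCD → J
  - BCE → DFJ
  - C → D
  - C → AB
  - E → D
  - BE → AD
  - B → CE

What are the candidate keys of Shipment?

{B}⁺: B→CE adds C, E; BCE→DFJ adds D, F, J; C→AB adds A → {A, B, C, D, E, F, J}.
{C}⁺: C→D adds D; C→AB adds A, B; B→CE adds E; BCD→J adds J; BCE→DFJ adds F → {A, B, C, D, E, F, J}.
{F, J}⁺: FJ→CD adds C, D; C→AB adds A, B; B→CE adds E → {A, B, C, D, E, F, J}. Minimal: {J}⁺ = {J}; {F}⁺ = {F} — none reach the full schema.
Any other superkey contains one of these as a subset, so there are no further candidate keys.

B, C, FJ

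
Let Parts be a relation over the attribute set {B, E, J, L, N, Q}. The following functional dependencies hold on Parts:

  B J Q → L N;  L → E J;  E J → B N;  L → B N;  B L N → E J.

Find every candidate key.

Attribute Q never appears on the right-hand side of any dependency, so Q must belong to every candidate key.
{Q}⁺ = {Q}, which is not all of the schema, so we must add further attributes.
{L, Q}⁺: L→EJ adds E, J; EJ→BN adds B, N → {B, E, J, L, N, Q}. Minimal: {Q}⁺ = {Q}; {L}⁺ = {B, E, J, L, N} — none reach the full schema.
{B, J, Q}⁺: BJQ→LN adds L, N; L→EJ adds E → {B, E, J, L, N, Q}. Minimal: {J, Q}⁺ = {J, Q}; {B, Q}⁺ = {B, Q}; {B, J}⁺ = {B, J} — none reach the full schema.
{E, J, Q}⁺: EJ→BN adds B, N; BJQ→LN adds L → {B, E, J, L, N, Q}. Minimal: {J, Q}⁺ = {J, Q}; {E, Q}⁺ = {E, Q}; {E, J}⁺ = {B, E, J, N} — none reach the full schema.
Any other superkey contains one of these as a subset, so there are no further candidate keys.

(L, Q), (B, J, Q), (E, J, Q)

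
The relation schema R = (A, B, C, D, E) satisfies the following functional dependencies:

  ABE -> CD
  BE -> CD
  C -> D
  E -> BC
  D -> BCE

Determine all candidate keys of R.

Attribute A never appears on the right-hand side of any dependency, so A must belong to every candidate key.
{A}⁺ = {A}, which is not all of the schema, so we must add further attributes.
{A, C}⁺: C→D adds D; D→BCE adds B, E → {A, B, C, D, E}. Minimal: {C}⁺ = {B, C, D, E}; {A}⁺ = {A} — none reach the full schema.
{A, D}⁺: D→BCE adds B, C, E → {A, B, C, D, E}. Minimal: {D}⁺ = {B, C, D, E}; {A}⁺ = {A} — none reach the full schema.
{A, E}⁺: E→BC adds B, C; ABE→CD adds D → {A, B, C, D, E}. Minimal: {E}⁺ = {B, C, D, E}; {A}⁺ = {A} — none reach the full schema.
Any other superkey contains one of these as a subset, so there are no further candidate keys.

{A, C}, {A, D}, {A, E}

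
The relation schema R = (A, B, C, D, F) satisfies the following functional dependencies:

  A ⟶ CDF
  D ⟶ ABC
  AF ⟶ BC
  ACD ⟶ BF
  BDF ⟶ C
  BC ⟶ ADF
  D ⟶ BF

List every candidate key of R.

A; D; BC

{A}⁺: A→CDF adds C, D, F; D→ABC adds B → {A, B, C, D, F}.
{D}⁺: D→ABC adds A, B, C; ACD→BF adds F → {A, B, C, D, F}.
{B, C}⁺: BC→ADF adds A, D, F → {A, B, C, D, F}. Minimal: {C}⁺ = {C}; {B}⁺ = {B} — none reach the full schema.
Any other superkey contains one of these as a subset, so there are no further candidate keys.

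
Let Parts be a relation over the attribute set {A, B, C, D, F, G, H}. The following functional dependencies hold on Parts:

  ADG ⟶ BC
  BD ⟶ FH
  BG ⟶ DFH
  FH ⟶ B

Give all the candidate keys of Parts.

(A, B, G); (A, D, G); (A, F, G, H)

Attributes A, G never appear on any right-hand side, so every candidate key must contain {A, G}.
{A, G}⁺ = {A, G}, which is not all of the schema, so we must add further attributes.
{A, B, G}⁺: BG→DFH adds D, F, H; ADG→BC adds C → {A, B, C, D, F, G, H}. Minimal: {B, G}⁺ = {B, D, F, G, H}; {A, G}⁺ = {A, G}; {A, B}⁺ = {A, B} — none reach the full schema.
{A, D, G}⁺: ADG→BC adds B, C; BD→FH adds F, H → {A, B, C, D, F, G, H}. Minimal: {D, G}⁺ = {D, G}; {A, G}⁺ = {A, G}; {A, D}⁺ = {A, D} — none reach the full schema.
{A, F, G, H}⁺: FH→B adds B; BG→DFH adds D; ADG→BC adds C → {A, B, C, D, F, G, H}. Minimal: {F, G, H}⁺ = {B, D, F, G, H}; {A, G, H}⁺ = {A, G, H}; {A, F, H}⁺ = {A, B, F, H}; … — none reach the full schema.
Any other superkey contains one of these as a subset, so there are no further candidate keys.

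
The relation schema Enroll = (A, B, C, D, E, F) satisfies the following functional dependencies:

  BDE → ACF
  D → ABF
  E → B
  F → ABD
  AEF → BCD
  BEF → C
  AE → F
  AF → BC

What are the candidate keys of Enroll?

Attribute E never appears on the right-hand side of any dependency, so E must belong to every candidate key.
{E}⁺ = {B, E}, which is not all of the schema, so we must add further attributes.
{A, E}⁺: E→B adds B; AE→F adds F; AF→BC adds C; F→ABD adds D → {A, B, C, D, E, F}.
{D, E}⁺: D→ABF adds A, B, F; AEF→BCD adds C → {A, B, C, D, E, F}.
{E, F}⁺: E→B adds B; F→ABD adds A, D; AEF→BCD adds C → {A, B, C, D, E, F}.
Any other superkey contains one of these as a subset, so there are no further candidate keys.

(A, E); (D, E); (E, F)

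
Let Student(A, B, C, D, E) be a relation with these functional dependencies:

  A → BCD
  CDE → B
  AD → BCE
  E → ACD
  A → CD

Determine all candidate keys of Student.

{A}⁺: A→BCD adds B, C, D; AD→BCE adds E → {A, B, C, D, E}.
{E}⁺: E→ACD adds A, C, D; A→BCD adds B → {A, B, C, D, E}.

{A}, {E}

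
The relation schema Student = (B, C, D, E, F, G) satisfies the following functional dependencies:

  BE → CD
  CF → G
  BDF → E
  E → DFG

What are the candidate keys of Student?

(B, E); (B, D, F)

Attribute B never appears on the right-hand side of any dependency, so B must belong to every candidate key.
{B}⁺ = {B}, which is not all of the schema, so we must add further attributes.
{B, E}⁺: BE→CD adds C, D; E→DFG adds F, G → {B, C, D, E, F, G}. Minimal: {E}⁺ = {D, E, F, G}; {B}⁺ = {B} — none reach the full schema.
{B, D, F}⁺: BDF→E adds E; E→DFG adds G; BE→CD adds C → {B, C, D, E, F, G}. Minimal: {D, F}⁺ = {D, F}; {B, F}⁺ = {B, F}; {B, D}⁺ = {B, D} — none reach the full schema.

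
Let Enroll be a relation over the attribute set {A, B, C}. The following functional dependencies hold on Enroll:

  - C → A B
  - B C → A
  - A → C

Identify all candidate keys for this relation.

{A}; {C}

{A}⁺: A→C adds C; C→AB adds B → {A, B, C}.
{C}⁺: C→AB adds A, B → {A, B, C}.
Any other superkey contains one of these as a subset, so there are no further candidate keys.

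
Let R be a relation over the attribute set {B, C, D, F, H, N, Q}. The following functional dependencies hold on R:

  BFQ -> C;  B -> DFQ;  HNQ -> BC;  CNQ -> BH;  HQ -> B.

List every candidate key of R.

{B, N}; {C, N, Q}; {H, N, Q}

Attribute N never appears on the right-hand side of any dependency, so N must belong to every candidate key.
{N}⁺ = {N}, which is not all of the schema, so we must add further attributes.
{B, N}⁺: B→DFQ adds D, F, Q; BFQ→C adds C; CNQ→BH adds H → {B, C, D, F, H, N, Q}. Minimal: {N}⁺ = {N}; {B}⁺ = {B, C, D, F, Q} — none reach the full schema.
{C, N, Q}⁺: CNQ→BH adds B, H; B→DFQ adds D, F → {B, C, D, F, H, N, Q}. Minimal: {N, Q}⁺ = {N, Q}; {C, Q}⁺ = {C, Q}; {C, N}⁺ = {C, N} — none reach the full schema.
{H, N, Q}⁺: HNQ→BC adds B, C; B→DFQ adds D, F → {B, C, D, F, H, N, Q}. Minimal: {N, Q}⁺ = {N, Q}; {H, Q}⁺ = {B, C, D, F, H, Q}; {H, N}⁺ = {H, N} — none reach the full schema.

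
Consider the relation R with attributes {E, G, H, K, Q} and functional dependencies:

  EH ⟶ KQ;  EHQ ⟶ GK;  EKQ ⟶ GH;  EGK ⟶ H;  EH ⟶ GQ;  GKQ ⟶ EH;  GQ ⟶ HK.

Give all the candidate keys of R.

{E, H}⁺: EH→KQ adds K, Q; EHQ→GK adds G → {E, G, H, K, Q}. Minimal: {H}⁺ = {H}; {E}⁺ = {E} — none reach the full schema.
{G, Q}⁺: GQ→HK adds H, K; GKQ→EH adds E → {E, G, H, K, Q}. Minimal: {Q}⁺ = {Q}; {G}⁺ = {G} — none reach the full schema.
{E, G, K}⁺: EGK→H adds H; EH→GQ adds Q → {E, G, H, K, Q}. Minimal: {G, K}⁺ = {G, K}; {E, K}⁺ = {E, K}; {E, G}⁺ = {E, G} — none reach the full schema.
{E, K, Q}⁺: EKQ→GH adds G, H → {E, G, H, K, Q}. Minimal: {K, Q}⁺ = {K, Q}; {E, Q}⁺ = {E, Q}; {E, K}⁺ = {E, K} — none reach the full schema.
Any other superkey contains one of these as a subset, so there are no further candidate keys.

{E, H}, {G, Q}, {E, G, K}, {E, K, Q}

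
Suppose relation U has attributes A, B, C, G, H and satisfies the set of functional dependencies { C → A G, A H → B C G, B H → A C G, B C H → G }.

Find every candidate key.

{A, H}⁺: AH→BCG adds B, C, G → {A, B, C, G, H}. Minimal: {H}⁺ = {H}; {A}⁺ = {A} — none reach the full schema.
{B, H}⁺: BH→ACG adds A, C, G → {A, B, C, G, H}. Minimal: {H}⁺ = {H}; {B}⁺ = {B} — none reach the full schema.
{C, H}⁺: C→AG adds A, G; AH→BCG adds B → {A, B, C, G, H}. Minimal: {H}⁺ = {H}; {C}⁺ = {A, C, G} — none reach the full schema.

{A, H}; {B, H}; {C, H}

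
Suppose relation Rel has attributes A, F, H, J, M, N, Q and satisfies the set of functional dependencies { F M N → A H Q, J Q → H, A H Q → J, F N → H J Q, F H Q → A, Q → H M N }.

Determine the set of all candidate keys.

FN, FQ

Attribute F never appears on the right-hand side of any dependency, so F must belong to every candidate key.
{F}⁺ = {F}, which is not all of the schema, so we must add further attributes.
{F, N}⁺: FN→HJQ adds H, J, Q; FHQ→A adds A; Q→HMN adds M → {A, F, H, J, M, N, Q}. Minimal: {N}⁺ = {N}; {F}⁺ = {F} — none reach the full schema.
{F, Q}⁺: Q→HMN adds H, M, N; FMN→AHQ adds A; AHQ→J adds J → {A, F, H, J, M, N, Q}. Minimal: {Q}⁺ = {H, M, N, Q}; {F}⁺ = {F} — none reach the full schema.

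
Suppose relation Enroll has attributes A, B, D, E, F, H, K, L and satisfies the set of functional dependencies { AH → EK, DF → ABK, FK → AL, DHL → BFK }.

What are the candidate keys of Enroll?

(D, F, H), (D, H, L)

Attributes D, H never appear on any right-hand side, so every candidate key must contain {D, H}.
{D, H}⁺ = {D, H}, which is not all of the schema, so we must add further attributes.
{D, F, H}⁺: DF→ABK adds A, B, K; FK→AL adds L; AH→EK adds E → {A, B, D, E, F, H, K, L}. Minimal: {F, H}⁺ = {F, H}; {D, H}⁺ = {D, H}; {D, F}⁺ = {A, B, D, F, K, L} — none reach the full schema.
{D, H, L}⁺: DHL→BFK adds B, F, K; DF→ABK adds A; AH→EK adds E → {A, B, D, E, F, H, K, L}. Minimal: {H, L}⁺ = {H, L}; {D, L}⁺ = {D, L}; {D, H}⁺ = {D, H} — none reach the full schema.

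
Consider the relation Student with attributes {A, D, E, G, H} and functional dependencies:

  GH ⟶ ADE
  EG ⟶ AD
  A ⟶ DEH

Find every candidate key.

{A, G}; {E, G}; {G, H}

Attribute G never appears on the right-hand side of any dependency, so G must belong to every candidate key.
{G}⁺ = {G}, which is not all of the schema, so we must add further attributes.
{A, G}⁺: A→DEH adds D, E, H → {A, D, E, G, H}. Minimal: {G}⁺ = {G}; {A}⁺ = {A, D, E, H} — none reach the full schema.
{E, G}⁺: EG→AD adds A, D; A→DEH adds H → {A, D, E, G, H}. Minimal: {G}⁺ = {G}; {E}⁺ = {E} — none reach the full schema.
{G, H}⁺: GH→ADE adds A, D, E → {A, D, E, G, H}. Minimal: {H}⁺ = {H}; {G}⁺ = {G} — none reach the full schema.
Any other superkey contains one of these as a subset, so there are no further candidate keys.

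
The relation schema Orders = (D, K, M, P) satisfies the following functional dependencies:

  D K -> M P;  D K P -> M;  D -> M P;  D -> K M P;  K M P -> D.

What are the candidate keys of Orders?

(D), (K, M, P)

{D}⁺: D→MP adds M, P; D→KMP adds K → {D, K, M, P}.
{K, M, P}⁺: KMP→D adds D → {D, K, M, P}. Minimal: {M, P}⁺ = {M, P}; {K, P}⁺ = {K, P}; {K, M}⁺ = {K, M} — none reach the full schema.
Any other superkey contains one of these as a subset, so there are no further candidate keys.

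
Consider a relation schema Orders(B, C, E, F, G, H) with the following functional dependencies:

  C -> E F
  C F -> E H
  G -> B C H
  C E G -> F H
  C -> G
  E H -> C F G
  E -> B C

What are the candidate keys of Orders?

{C}⁺: C→EF adds E, F; CF→EH adds H; C→G adds G; E→BC adds B → {B, C, E, F, G, H}.
{E}⁺: E→BC adds B, C; C→EF adds F; CF→EH adds H; C→G adds G → {B, C, E, F, G, H}.
{G}⁺: G→BCH adds B, C, H; C→EF adds E, F → {B, C, E, F, G, H}.

C, E, G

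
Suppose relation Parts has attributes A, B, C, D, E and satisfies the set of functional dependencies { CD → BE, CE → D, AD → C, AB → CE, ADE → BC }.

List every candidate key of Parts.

{A, B}, {A, D}, {A, C, E}

Attribute A never appears on the right-hand side of any dependency, so A must belong to every candidate key.
{A}⁺ = {A}, which is not all of the schema, so we must add further attributes.
{A, B}⁺: AB→CE adds C, E; CE→D adds D → {A, B, C, D, E}. Minimal: {B}⁺ = {B}; {A}⁺ = {A} — none reach the full schema.
{A, D}⁺: AD→C adds C; CD→BE adds B, E → {A, B, C, D, E}. Minimal: {D}⁺ = {D}; {A}⁺ = {A} — none reach the full schema.
{A, C, E}⁺: CE→D adds D; ADE→BC adds B → {A, B, C, D, E}. Minimal: {C, E}⁺ = {B, C, D, E}; {A, E}⁺ = {A, E}; {A, C}⁺ = {A, C} — none reach the full schema.
Any other superkey contains one of these as a subset, so there are no further candidate keys.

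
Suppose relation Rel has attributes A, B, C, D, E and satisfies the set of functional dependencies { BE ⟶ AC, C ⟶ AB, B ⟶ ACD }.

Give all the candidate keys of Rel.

Attribute E never appears on the right-hand side of any dependency, so E must belong to every candidate key.
{E}⁺ = {E}, which is not all of the schema, so we must add further attributes.
{B, E}⁺: BE→AC adds A, C; B→ACD adds D → {A, B, C, D, E}. Minimal: {E}⁺ = {E}; {B}⁺ = {A, B, C, D} — none reach the full schema.
{C, E}⁺: C→AB adds A, B; B→ACD adds D → {A, B, C, D, E}. Minimal: {E}⁺ = {E}; {C}⁺ = {A, B, C, D} — none reach the full schema.

{B, E}, {C, E}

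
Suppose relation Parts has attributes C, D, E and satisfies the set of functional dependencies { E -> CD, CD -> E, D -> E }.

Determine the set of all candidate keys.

{D}, {E}

{D}⁺: D→E adds E; E→CD adds C → {C, D, E}.
{E}⁺: E→CD adds C, D → {C, D, E}.
Any other superkey contains one of these as a subset, so there are no further candidate keys.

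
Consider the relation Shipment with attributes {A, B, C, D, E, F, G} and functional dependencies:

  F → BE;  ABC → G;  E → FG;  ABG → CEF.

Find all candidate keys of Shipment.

(A, D, E); (A, D, F); (A, B, C, D); (A, B, D, G)

{A, D, E}⁺: E→FG adds F, G; F→BE adds B; ABG→CEF adds C → {A, B, C, D, E, F, G}. Minimal: {D, E}⁺ = {B, D, E, F, G}; {A, E}⁺ = {A, B, C, E, F, G}; {A, D}⁺ = {A, D} — none reach the full schema.
{A, D, F}⁺: F→BE adds B, E; E→FG adds G; ABG→CEF adds C → {A, B, C, D, E, F, G}. Minimal: {D, F}⁺ = {B, D, E, F, G}; {A, F}⁺ = {A, B, C, E, F, G}; {A, D}⁺ = {A, D} — none reach the full schema.
{A, B, C, D}⁺: ABC→G adds G; ABG→CEF adds E, F → {A, B, C, D, E, F, G}. Minimal: {B, C, D}⁺ = {B, C, D}; {A, C, D}⁺ = {A, C, D}; {A, B, D}⁺ = {A, B, D}; … — none reach the full schema.
{A, B, D, G}⁺: ABG→CEF adds C, E, F → {A, B, C, D, E, F, G}. Minimal: {B, D, G}⁺ = {B, D, G}; {A, D, G}⁺ = {A, D, G}; {A, B, G}⁺ = {A, B, C, E, F, G}; … — none reach the full schema.
Any other superkey contains one of these as a subset, so there are no further candidate keys.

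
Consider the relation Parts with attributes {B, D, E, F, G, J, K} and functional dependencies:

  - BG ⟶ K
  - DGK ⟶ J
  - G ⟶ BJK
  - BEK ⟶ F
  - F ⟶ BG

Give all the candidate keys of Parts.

Attributes D, E never appear on any right-hand side, so every candidate key must contain {D, E}.
{D, E}⁺ = {D, E}, which is not all of the schema, so we must add further attributes.
{D, E, F}⁺: F→BG adds B, G; BG→K adds K; DGK→J adds J → {B, D, E, F, G, J, K}. Minimal: {E, F}⁺ = {B, E, F, G, J, K}; {D, F}⁺ = {B, D, F, G, J, K}; {D, E}⁺ = {D, E} — none reach the full schema.
{D, E, G}⁺: G→BJK adds B, J, K; BEK→F adds F → {B, D, E, F, G, J, K}. Minimal: {E, G}⁺ = {B, E, F, G, J, K}; {D, G}⁺ = {B, D, G, J, K}; {D, E}⁺ = {D, E} — none reach the full schema.
{B, D, E, K}⁺: BEK→F adds F; F→BG adds G; DGK→J adds J → {B, D, E, F, G, J, K}. Minimal: {D, E, K}⁺ = {D, E, K}; {B, E, K}⁺ = {B, E, F, G, J, K}; {B, D, K}⁺ = {B, D, K}; … — none reach the full schema.
Any other superkey contains one of these as a subset, so there are no further candidate keys.

{D, E, F}, {D, E, G}, {B, D, E, K}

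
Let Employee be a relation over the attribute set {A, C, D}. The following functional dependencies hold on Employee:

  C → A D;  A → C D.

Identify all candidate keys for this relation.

(A), (C)

{A}⁺: A→CD adds C, D → {A, C, D}.
{C}⁺: C→AD adds A, D → {A, C, D}.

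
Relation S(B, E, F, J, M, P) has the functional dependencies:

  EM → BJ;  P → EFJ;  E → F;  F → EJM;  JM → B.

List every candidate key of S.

(P)

Attribute P never appears on the right-hand side of any dependency, so P must belong to every candidate key.
{P}⁺ = {B, E, F, J, M, P}, which is all of the schema, so {P} is the only candidate key.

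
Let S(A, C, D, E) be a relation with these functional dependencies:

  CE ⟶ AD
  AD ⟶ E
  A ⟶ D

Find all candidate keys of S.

Attribute C never appears on the right-hand side of any dependency, so C must belong to every candidate key.
{C}⁺ = {C}, which is not all of the schema, so we must add further attributes.
{A, C}⁺: A→D adds D; AD→E adds E → {A, C, D, E}.
{C, E}⁺: CE→AD adds A, D → {A, C, D, E}.

{A, C}, {C, E}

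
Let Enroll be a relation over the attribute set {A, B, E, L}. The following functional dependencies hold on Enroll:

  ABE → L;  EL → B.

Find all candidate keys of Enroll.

{A, B, E}⁺: ABE→L adds L → {A, B, E, L}. Minimal: {B, E}⁺ = {B, E}; {A, E}⁺ = {A, E}; {A, B}⁺ = {A, B} — none reach the full schema.
{A, E, L}⁺: EL→B adds B → {A, B, E, L}. Minimal: {E, L}⁺ = {B, E, L}; {A, L}⁺ = {A, L}; {A, E}⁺ = {A, E} — none reach the full schema.

(A, B, E), (A, E, L)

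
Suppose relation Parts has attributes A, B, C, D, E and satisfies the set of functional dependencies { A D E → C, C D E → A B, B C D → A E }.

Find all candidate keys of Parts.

{A, D, E}, {B, C, D}, {C, D, E}

Attribute D never appears on the right-hand side of any dependency, so D must belong to every candidate key.
{D}⁺ = {D}, which is not all of the schema, so we must add further attributes.
{A, D, E}⁺: ADE→C adds C; CDE→AB adds B → {A, B, C, D, E}. Minimal: {D, E}⁺ = {D, E}; {A, E}⁺ = {A, E}; {A, D}⁺ = {A, D} — none reach the full schema.
{B, C, D}⁺: BCD→AE adds A, E → {A, B, C, D, E}. Minimal: {C, D}⁺ = {C, D}; {B, D}⁺ = {B, D}; {B, C}⁺ = {B, C} — none reach the full schema.
{C, D, E}⁺: CDE→AB adds A, B → {A, B, C, D, E}. Minimal: {D, E}⁺ = {D, E}; {C, E}⁺ = {C, E}; {C, D}⁺ = {C, D} — none reach the full schema.
Any other superkey contains one of these as a subset, so there are no further candidate keys.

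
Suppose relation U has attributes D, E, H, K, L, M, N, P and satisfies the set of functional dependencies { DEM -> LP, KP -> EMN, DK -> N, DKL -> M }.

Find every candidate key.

Attributes D, H, K never appear on any right-hand side, so every candidate key must contain {D, H, K}.
{D, H, K}⁺ = {D, H, K, N}, which is not all of the schema, so we must add further attributes.
{D, H, K, P}⁺: KP→EMN adds E, M, N; DEM→LP adds L → {D, E, H, K, L, M, N, P}. Minimal: {H, K, P}⁺ = {E, H, K, M, N, P}; {D, K, P}⁺ = {D, E, K, L, M, N, P}; {D, H, P}⁺ = {D, H, P}; … — none reach the full schema.
{D, E, H, K, L}⁺: DK→N adds N; DKL→M adds M; DEM→LP adds P → {D, E, H, K, L, M, N, P}. Minimal: {E, H, K, L}⁺ = {E, H, K, L}; {D, H, K, L}⁺ = {D, H, K, L, M, N}; {D, E, K, L}⁺ = {D, E, K, L, M, N, P}; … — none reach the full schema.
{D, E, H, K, M}⁺: DEM→LP adds L, P; KP→EMN adds N → {D, E, H, K, L, M, N, P}. Minimal: {E, H, K, M}⁺ = {E, H, K, M}; {D, H, K, M}⁺ = {D, H, K, M, N}; {D, E, K, M}⁺ = {D, E, K, L, M, N, P}; … — none reach the full schema.
Any other superkey contains one of these as a subset, so there are no further candidate keys.

DHKP, DEHKL, DEHKM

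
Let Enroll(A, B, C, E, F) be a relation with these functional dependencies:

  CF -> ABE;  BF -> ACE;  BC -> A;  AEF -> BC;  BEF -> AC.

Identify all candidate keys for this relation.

(B, F), (C, F), (A, E, F)

Attribute F never appears on the right-hand side of any dependency, so F must belong to every candidate key.
{F}⁺ = {F}, which is not all of the schema, so we must add further attributes.
{B, F}⁺: BF→ACE adds A, C, E → {A, B, C, E, F}. Minimal: {F}⁺ = {F}; {B}⁺ = {B} — none reach the full schema.
{C, F}⁺: CF→ABE adds A, B, E → {A, B, C, E, F}. Minimal: {F}⁺ = {F}; {C}⁺ = {C} — none reach the full schema.
{A, E, F}⁺: AEF→BC adds B, C → {A, B, C, E, F}. Minimal: {E, F}⁺ = {E, F}; {A, F}⁺ = {A, F}; {A, E}⁺ = {A, E} — none reach the full schema.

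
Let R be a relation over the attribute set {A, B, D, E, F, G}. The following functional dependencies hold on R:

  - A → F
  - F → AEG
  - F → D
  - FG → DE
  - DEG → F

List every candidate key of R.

{A, B}⁺: A→F adds F; F→AEG adds E, G; F→D adds D → {A, B, D, E, F, G}. Minimal: {B}⁺ = {B}; {A}⁺ = {A, D, E, F, G} — none reach the full schema.
{B, F}⁺: F→AEG adds A, E, G; F→D adds D → {A, B, D, E, F, G}. Minimal: {F}⁺ = {A, D, E, F, G}; {B}⁺ = {B} — none reach the full schema.
{B, D, E, G}⁺: DEG→F adds F; F→AEG adds A → {A, B, D, E, F, G}. Minimal: {D, E, G}⁺ = {A, D, E, F, G}; {B, E, G}⁺ = {B, E, G}; {B, D, G}⁺ = {B, D, G}; … — none reach the full schema.

AB, BF, BDEG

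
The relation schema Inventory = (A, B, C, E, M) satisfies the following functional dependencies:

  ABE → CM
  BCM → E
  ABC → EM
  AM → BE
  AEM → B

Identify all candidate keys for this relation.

{A, M}, {A, B, C}, {A, B, E}

Attribute A never appears on the right-hand side of any dependency, so A must belong to every candidate key.
{A}⁺ = {A}, which is not all of the schema, so we must add further attributes.
{A, M}⁺: AM→BE adds B, E; ABE→CM adds C → {A, B, C, E, M}. Minimal: {M}⁺ = {M}; {A}⁺ = {A} — none reach the full schema.
{A, B, C}⁺: ABC→EM adds E, M → {A, B, C, E, M}. Minimal: {B, C}⁺ = {B, C}; {A, C}⁺ = {A, C}; {A, B}⁺ = {A, B} — none reach the full schema.
{A, B, E}⁺: ABE→CM adds C, M → {A, B, C, E, M}. Minimal: {B, E}⁺ = {B, E}; {A, E}⁺ = {A, E}; {A, B}⁺ = {A, B} — none reach the full schema.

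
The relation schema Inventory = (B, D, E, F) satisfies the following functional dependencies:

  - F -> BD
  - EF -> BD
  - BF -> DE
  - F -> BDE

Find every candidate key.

Attribute F never appears on the right-hand side of any dependency, so F must belong to every candidate key.
{F}⁺ = {B, D, E, F}, which is all of the schema, so {F} is the only candidate key.

F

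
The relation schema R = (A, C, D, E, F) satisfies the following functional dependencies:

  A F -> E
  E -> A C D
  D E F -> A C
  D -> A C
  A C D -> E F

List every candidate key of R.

(D), (E), (A, F)

{D}⁺: D→AC adds A, C; ACD→EF adds E, F → {A, C, D, E, F}.
{E}⁺: E→ACD adds A, C, D; ACD→EF adds F → {A, C, D, E, F}.
{A, F}⁺: AF→E adds E; E→ACD adds C, D → {A, C, D, E, F}. Minimal: {F}⁺ = {F}; {A}⁺ = {A} — none reach the full schema.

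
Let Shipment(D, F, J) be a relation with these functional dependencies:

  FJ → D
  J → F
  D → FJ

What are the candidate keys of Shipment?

{D}⁺: D→FJ adds F, J → {D, F, J}.
{J}⁺: J→F adds F; FJ→D adds D → {D, F, J}.
Any other superkey contains one of these as a subset, so there are no further candidate keys.

(D); (J)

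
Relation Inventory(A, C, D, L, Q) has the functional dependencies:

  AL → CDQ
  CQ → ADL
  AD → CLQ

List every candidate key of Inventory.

{A, D}⁺: AD→CLQ adds C, L, Q → {A, C, D, L, Q}. Minimal: {D}⁺ = {D}; {A}⁺ = {A} — none reach the full schema.
{A, L}⁺: AL→CDQ adds C, D, Q → {A, C, D, L, Q}. Minimal: {L}⁺ = {L}; {A}⁺ = {A} — none reach the full schema.
{C, Q}⁺: CQ→ADL adds A, D, L → {A, C, D, L, Q}. Minimal: {Q}⁺ = {Q}; {C}⁺ = {C} — none reach the full schema.

(A, D); (A, L); (C, Q)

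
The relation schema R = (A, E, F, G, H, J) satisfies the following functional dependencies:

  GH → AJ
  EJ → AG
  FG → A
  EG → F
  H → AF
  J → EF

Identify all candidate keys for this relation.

GH, HJ

Attribute H never appears on the right-hand side of any dependency, so H must belong to every candidate key.
{H}⁺ = {A, F, H}, which is not all of the schema, so we must add further attributes.
{G, H}⁺: GH→AJ adds A, J; H→AF adds F; J→EF adds E → {A, E, F, G, H, J}. Minimal: {H}⁺ = {A, F, H}; {G}⁺ = {G} — none reach the full schema.
{H, J}⁺: H→AF adds A, F; J→EF adds E; EJ→AG adds G → {A, E, F, G, H, J}. Minimal: {J}⁺ = {A, E, F, G, J}; {H}⁺ = {A, F, H} — none reach the full schema.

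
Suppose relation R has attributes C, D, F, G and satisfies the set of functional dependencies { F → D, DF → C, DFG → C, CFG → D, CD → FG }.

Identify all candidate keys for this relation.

{F}⁺: F→D adds D; DF→C adds C; CD→FG adds G → {C, D, F, G}.
{C, D}⁺: CD→FG adds F, G → {C, D, F, G}. Minimal: {D}⁺ = {D}; {C}⁺ = {C} — none reach the full schema.
Any other superkey contains one of these as a subset, so there are no further candidate keys.

{F}; {C, D}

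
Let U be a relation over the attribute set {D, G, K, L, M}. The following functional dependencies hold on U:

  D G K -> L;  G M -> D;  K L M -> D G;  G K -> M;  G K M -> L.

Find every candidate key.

GK; KLM

Attribute K never appears on the right-hand side of any dependency, so K must belong to every candidate key.
{K}⁺ = {K}, which is not all of the schema, so we must add further attributes.
{G, K}⁺: GK→M adds M; GKM→L adds L; GM→D adds D → {D, G, K, L, M}. Minimal: {K}⁺ = {K}; {G}⁺ = {G} — none reach the full schema.
{K, L, M}⁺: KLM→DG adds D, G → {D, G, K, L, M}. Minimal: {L, M}⁺ = {L, M}; {K, M}⁺ = {K, M}; {K, L}⁺ = {K, L} — none reach the full schema.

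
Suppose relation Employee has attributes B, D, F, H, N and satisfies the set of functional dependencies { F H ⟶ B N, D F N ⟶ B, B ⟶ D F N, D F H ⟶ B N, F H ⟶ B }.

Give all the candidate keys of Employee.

BH, FH

Attribute H never appears on the right-hand side of any dependency, so H must belong to every candidate key.
{H}⁺ = {H}, which is not all of the schema, so we must add further attributes.
{B, H}⁺: B→DFN adds D, F, N → {B, D, F, H, N}. Minimal: {H}⁺ = {H}; {B}⁺ = {B, D, F, N} — none reach the full schema.
{F, H}⁺: FH→BN adds B, N; B→DFN adds D → {B, D, F, H, N}. Minimal: {H}⁺ = {H}; {F}⁺ = {F} — none reach the full schema.
Any other superkey contains one of these as a subset, so there are no further candidate keys.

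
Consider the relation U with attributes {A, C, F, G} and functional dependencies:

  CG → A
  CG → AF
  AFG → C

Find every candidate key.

{C, G}, {A, F, G}

Attribute G never appears on the right-hand side of any dependency, so G must belong to every candidate key.
{G}⁺ = {G}, which is not all of the schema, so we must add further attributes.
{C, G}⁺: CG→A adds A; CG→AF adds F → {A, C, F, G}. Minimal: {G}⁺ = {G}; {C}⁺ = {C} — none reach the full schema.
{A, F, G}⁺: AFG→C adds C → {A, C, F, G}. Minimal: {F, G}⁺ = {F, G}; {A, G}⁺ = {A, G}; {A, F}⁺ = {A, F} — none reach the full schema.
Any other superkey contains one of these as a subset, so there are no further candidate keys.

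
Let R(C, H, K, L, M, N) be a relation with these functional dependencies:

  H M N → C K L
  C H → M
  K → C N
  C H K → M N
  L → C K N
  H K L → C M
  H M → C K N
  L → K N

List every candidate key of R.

{C, H}⁺: CH→M adds M; HM→CKN adds K, N; HMN→CKL adds L → {C, H, K, L, M, N}. Minimal: {H}⁺ = {H}; {C}⁺ = {C} — none reach the full schema.
{H, K}⁺: K→CN adds C, N; CHK→MN adds M; HMN→CKL adds L → {C, H, K, L, M, N}. Minimal: {K}⁺ = {C, K, N}; {H}⁺ = {H} — none reach the full schema.
{H, L}⁺: L→CKN adds C, K, N; HKL→CM adds M → {C, H, K, L, M, N}. Minimal: {L}⁺ = {C, K, L, N}; {H}⁺ = {H} — none reach the full schema.
{H, M}⁺: HM→CKN adds C, K, N; HMN→CKL adds L → {C, H, K, L, M, N}. Minimal: {M}⁺ = {M}; {H}⁺ = {H} — none reach the full schema.
Any other superkey contains one of these as a subset, so there are no further candidate keys.

{C, H}, {H, K}, {H, L}, {H, M}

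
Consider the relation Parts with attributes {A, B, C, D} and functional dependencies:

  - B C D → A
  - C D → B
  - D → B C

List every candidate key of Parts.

D

{D}⁺: D→BC adds B, C; BCD→A adds A → {A, B, C, D}.
No other minimal superkey exists.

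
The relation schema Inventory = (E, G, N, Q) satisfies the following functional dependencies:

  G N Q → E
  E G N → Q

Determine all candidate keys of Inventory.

Attributes G, N never appear on any right-hand side, so every candidate key must contain {G, N}.
{G, N}⁺ = {G, N}, which is not all of the schema, so we must add further attributes.
{E, G, N}⁺: EGN→Q adds Q → {E, G, N, Q}.
{G, N, Q}⁺: GNQ→E adds E → {E, G, N, Q}.
Any other superkey contains one of these as a subset, so there are no further candidate keys.

EGN; GNQ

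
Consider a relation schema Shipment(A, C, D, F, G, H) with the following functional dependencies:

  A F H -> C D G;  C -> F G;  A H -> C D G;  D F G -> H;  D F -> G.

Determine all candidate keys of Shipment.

AH, ACD, ADF

Attribute A never appears on the right-hand side of any dependency, so A must belong to every candidate key.
{A}⁺ = {A}, which is not all of the schema, so we must add further attributes.
{A, H}⁺: AH→CDG adds C, D, G; C→FG adds F → {A, C, D, F, G, H}.
{A, C, D}⁺: C→FG adds F, G; DFG→H adds H → {A, C, D, F, G, H}.
{A, D, F}⁺: DF→G adds G; DFG→H adds H; AFH→CDG adds C → {A, C, D, F, G, H}.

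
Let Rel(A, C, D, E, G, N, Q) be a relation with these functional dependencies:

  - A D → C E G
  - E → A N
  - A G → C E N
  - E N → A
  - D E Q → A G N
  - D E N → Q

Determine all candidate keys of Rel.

(A, D), (D, E)

Attribute D never appears on the right-hand side of any dependency, so D must belong to every candidate key.
{D}⁺ = {D}, which is not all of the schema, so we must add further attributes.
{A, D}⁺: AD→CEG adds C, E, G; E→AN adds N; DEN→Q adds Q → {A, C, D, E, G, N, Q}. Minimal: {D}⁺ = {D}; {A}⁺ = {A} — none reach the full schema.
{D, E}⁺: E→AN adds A, N; DEN→Q adds Q; AD→CEG adds C, G → {A, C, D, E, G, N, Q}. Minimal: {E}⁺ = {A, E, N}; {D}⁺ = {D} — none reach the full schema.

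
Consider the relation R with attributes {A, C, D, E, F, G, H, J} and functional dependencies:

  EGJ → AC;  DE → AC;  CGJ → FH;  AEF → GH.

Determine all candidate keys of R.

(D, E, F, J), (D, E, G, J)

Attributes D, E, J never appear on any right-hand side, so every candidate key must contain {D, E, J}.
{D, E, J}⁺ = {A, C, D, E, J}, which is not all of the schema, so we must add further attributes.
{D, E, F, J}⁺: DE→AC adds A, C; AEF→GH adds G, H → {A, C, D, E, F, G, H, J}. Minimal: {E, F, J}⁺ = {E, F, J}; {D, F, J}⁺ = {D, F, J}; {D, E, J}⁺ = {A, C, D, E, J}; … — none reach the full schema.
{D, E, G, J}⁺: EGJ→AC adds A, C; CGJ→FH adds F, H → {A, C, D, E, F, G, H, J}. Minimal: {E, G, J}⁺ = {A, C, E, F, G, H, J}; {D, G, J}⁺ = {D, G, J}; {D, E, J}⁺ = {A, C, D, E, J}; … — none reach the full schema.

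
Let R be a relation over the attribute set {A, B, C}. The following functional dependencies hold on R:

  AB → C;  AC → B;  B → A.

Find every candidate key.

{B}⁺: B→A adds A; AB→C adds C → {A, B, C}.
{A, C}⁺: AC→B adds B → {A, B, C}.

{B}; {A, C}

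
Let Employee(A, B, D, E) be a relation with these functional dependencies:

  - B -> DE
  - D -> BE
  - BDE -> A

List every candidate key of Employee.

(B), (D)

{B}⁺: B→DE adds D, E; BDE→A adds A → {A, B, D, E}.
{D}⁺: D→BE adds B, E; BDE→A adds A → {A, B, D, E}.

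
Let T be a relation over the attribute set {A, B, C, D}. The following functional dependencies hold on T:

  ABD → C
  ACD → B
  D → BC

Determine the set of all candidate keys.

Attributes A, D never appear on any right-hand side, so every candidate key must contain {A, D}.
{A, D}⁺ = {A, B, C, D}, which is all of the schema, so {A, D} is the only candidate key.

{A, D}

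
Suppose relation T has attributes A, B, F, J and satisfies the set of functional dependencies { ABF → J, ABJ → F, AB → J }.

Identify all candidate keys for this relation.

Attributes A, B never appear on any right-hand side, so every candidate key must contain {A, B}.
{A, B}⁺ = {A, B, F, J}, which is all of the schema, so {A, B} is the only candidate key.

{A, B}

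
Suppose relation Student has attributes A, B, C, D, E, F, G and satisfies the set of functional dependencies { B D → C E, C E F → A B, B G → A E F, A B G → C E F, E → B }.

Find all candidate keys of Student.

Attributes D, G never appear on any right-hand side, so every candidate key must contain {D, G}.
{D, G}⁺ = {D, G}, which is not all of the schema, so we must add further attributes.
{B, D, G}⁺: BD→CE adds C, E; BG→AEF adds A, F → {A, B, C, D, E, F, G}. Minimal: {D, G}⁺ = {D, G}; {B, G}⁺ = {A, B, C, E, F, G}; {B, D}⁺ = {B, C, D, E} — none reach the full schema.
{D, E, G}⁺: E→B adds B; BD→CE adds C; BG→AEF adds A, F → {A, B, C, D, E, F, G}. Minimal: {E, G}⁺ = {A, B, C, E, F, G}; {D, G}⁺ = {D, G}; {D, E}⁺ = {B, C, D, E} — none reach the full schema.

(B, D, G), (D, E, G)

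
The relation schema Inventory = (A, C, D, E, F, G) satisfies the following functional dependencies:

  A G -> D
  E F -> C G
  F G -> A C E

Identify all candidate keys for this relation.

Attribute F never appears on the right-hand side of any dependency, so F must belong to every candidate key.
{F}⁺ = {F}, which is not all of the schema, so we must add further attributes.
{E, F}⁺: EF→CG adds C, G; FG→ACE adds A; AG→D adds D → {A, C, D, E, F, G}. Minimal: {F}⁺ = {F}; {E}⁺ = {E} — none reach the full schema.
{F, G}⁺: FG→ACE adds A, C, E; AG→D adds D → {A, C, D, E, F, G}. Minimal: {G}⁺ = {G}; {F}⁺ = {F} — none reach the full schema.
Any other superkey contains one of these as a subset, so there are no further candidate keys.

(E, F); (F, G)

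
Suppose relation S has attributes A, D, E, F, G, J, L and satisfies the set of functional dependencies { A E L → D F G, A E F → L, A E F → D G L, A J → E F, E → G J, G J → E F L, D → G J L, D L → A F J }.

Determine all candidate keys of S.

{D}⁺: D→GJL adds G, J, L; DL→AFJ adds A, F; AJ→EF adds E → {A, D, E, F, G, J, L}.
{A, E}⁺: E→GJ adds G, J; GJ→EFL adds F, L; AEL→DFG adds D → {A, D, E, F, G, J, L}. Minimal: {E}⁺ = {E, F, G, J, L}; {A}⁺ = {A} — none reach the full schema.
{A, J}⁺: AJ→EF adds E, F; E→GJ adds G; GJ→EFL adds L; AEL→DFG adds D → {A, D, E, F, G, J, L}. Minimal: {J}⁺ = {J}; {A}⁺ = {A} — none reach the full schema.

{D}, {A, E}, {A, J}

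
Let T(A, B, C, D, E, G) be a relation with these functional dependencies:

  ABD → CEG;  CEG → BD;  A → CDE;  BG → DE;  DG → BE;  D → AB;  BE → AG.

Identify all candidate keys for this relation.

{A}, {D}, {B, E}, {B, G}, {C, E, G}

{A}⁺: A→CDE adds C, D, E; D→AB adds B; BE→AG adds G → {A, B, C, D, E, G}.
{D}⁺: D→AB adds A, B; ABD→CEG adds C, E, G → {A, B, C, D, E, G}.
{B, E}⁺: BE→AG adds A, G; A→CDE adds C, D → {A, B, C, D, E, G}. Minimal: {E}⁺ = {E}; {B}⁺ = {B} — none reach the full schema.
{B, G}⁺: BG→DE adds D, E; D→AB adds A; ABD→CEG adds C → {A, B, C, D, E, G}. Minimal: {G}⁺ = {G}; {B}⁺ = {B} — none reach the full schema.
{C, E, G}⁺: CEG→BD adds B, D; D→AB adds A → {A, B, C, D, E, G}. Minimal: {E, G}⁺ = {E, G}; {C, G}⁺ = {C, G}; {C, E}⁺ = {C, E} — none reach the full schema.
Any other superkey contains one of these as a subset, so there are no further candidate keys.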